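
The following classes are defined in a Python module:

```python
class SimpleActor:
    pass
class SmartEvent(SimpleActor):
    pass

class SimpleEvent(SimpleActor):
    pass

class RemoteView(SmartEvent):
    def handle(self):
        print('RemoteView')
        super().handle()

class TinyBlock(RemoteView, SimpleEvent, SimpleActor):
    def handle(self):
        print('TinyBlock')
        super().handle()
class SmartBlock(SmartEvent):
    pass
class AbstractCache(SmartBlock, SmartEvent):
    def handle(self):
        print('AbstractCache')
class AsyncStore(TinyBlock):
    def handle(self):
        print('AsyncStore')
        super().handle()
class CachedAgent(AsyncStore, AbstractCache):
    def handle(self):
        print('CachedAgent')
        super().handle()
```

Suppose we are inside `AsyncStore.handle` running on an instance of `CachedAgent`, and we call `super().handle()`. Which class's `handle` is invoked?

L[CachedAgent] = CachedAgent + merge(L[AsyncStore], L[AbstractCache], [AsyncStore AbstractCache])
  take AsyncStore:  [AsyncStore TinyBlock RemoteView SmartEvent SimpleEvent SimpleActor object] + [AbstractCache SmartBlock SmartEvent SimpleActor object] + [AsyncStore AbstractCache]
  take TinyBlock:  [TinyBlock RemoteView SmartEvent SimpleEvent SimpleActor object] + [AbstractCache SmartBlock SmartEvent SimpleActor object] + [AbstractCache]
  take RemoteView:  [RemoteView SmartEvent SimpleEvent SimpleActor object] + [AbstractCache SmartBlock SmartEvent SimpleActor object] + [AbstractCache]
  take AbstractCache:  [SmartEvent SimpleEvent SimpleActor object] + [AbstractCache SmartBlock SmartEvent SimpleActor object] + [AbstractCache]
  take SmartBlock:  [SmartEvent SimpleEvent SimpleActor object] + [SmartBlock SmartEvent SimpleActor object]
  take SmartEvent:  [SmartEvent SimpleEvent SimpleActor object] + [SmartEvent SimpleActor object]
  take SimpleEvent:  [SimpleEvent SimpleActor object] + [SimpleActor object]
  take SimpleActor:  [SimpleActor object] + [SimpleActor object]
  take object:  [object] + [object]
MRO: CachedAgent AsyncStore TinyBlock RemoteView AbstractCache SmartBlock SmartEvent SimpleEvent SimpleActor object
super() in AsyncStore.handle on a CachedAgent instance goes to the class after AsyncStore in CachedAgent's MRO: TinyBlock.

TinyBlock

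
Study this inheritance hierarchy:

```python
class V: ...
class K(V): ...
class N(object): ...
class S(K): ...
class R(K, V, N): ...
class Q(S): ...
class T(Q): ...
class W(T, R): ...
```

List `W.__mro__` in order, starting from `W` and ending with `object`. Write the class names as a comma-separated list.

L[W] = W + merge(L[T], L[R], [T R])
  take T:  [T Q S K V object] + [R K V N object] + [T R]
  take Q:  [Q S K V object] + [R K V N object] + [R]
  take S:  [S K V object] + [R K V N object] + [R]
  take R:  [K V object] + [R K V N object] + [R]
  take K:  [K V object] + [K V N object]
  take V:  [V object] + [V N object]
  take N:  [object] + [N object]
  take object:  [object] + [object]

W, T, Q, S, R, K, V, N, object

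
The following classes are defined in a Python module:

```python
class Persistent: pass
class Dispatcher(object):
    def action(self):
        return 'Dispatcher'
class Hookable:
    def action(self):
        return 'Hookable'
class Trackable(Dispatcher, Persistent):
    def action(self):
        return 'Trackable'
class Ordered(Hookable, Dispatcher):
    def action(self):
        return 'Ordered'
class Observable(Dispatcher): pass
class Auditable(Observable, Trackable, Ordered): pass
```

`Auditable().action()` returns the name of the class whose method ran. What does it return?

L[Auditable] = Auditable + merge(L[Observable], L[Trackable], L[Ordered], [Observable Trackable Ordered])
  take Observable:  [Observable Dispatcher object] + [Trackable Dispatcher Persistent object] + [Ordered Hookable Dispatcher object] + [Observable Trackable Ordered]
  take Trackable:  [Dispatcher object] + [Trackable Dispatcher Persistent object] + [Ordered Hookable Dispatcher object] + [Trackable Ordered]
  take Ordered:  [Dispatcher object] + [Dispatcher Persistent object] + [Ordered Hookable Dispatcher object] + [Ordered]
  take Hookable:  [Dispatcher object] + [Dispatcher Persistent object] + [Hookable Dispatcher object]
  take Dispatcher:  [Dispatcher object] + [Dispatcher Persistent object] + [Dispatcher object]
  take Persistent:  [object] + [Persistent object] + [object]
  take object:  [object] + [object] + [object]
MRO: Auditable Observable Trackable Ordered Hookable Dispatcher Persistent object
action is defined in: Dispatcher, Hookable, Ordered, Trackable. First along the MRO is Trackable.

Trackable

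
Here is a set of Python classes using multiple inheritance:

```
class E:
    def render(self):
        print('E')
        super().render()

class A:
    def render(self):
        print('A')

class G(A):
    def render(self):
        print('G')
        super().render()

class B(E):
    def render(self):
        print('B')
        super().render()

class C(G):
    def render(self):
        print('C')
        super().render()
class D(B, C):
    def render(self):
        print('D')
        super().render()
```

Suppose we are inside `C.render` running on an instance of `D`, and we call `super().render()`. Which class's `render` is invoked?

G

L[D] = D + merge(L[B], L[C], [B C])
  take B:  [B E object] + [C G A object] + [B C]
  take E:  [E object] + [C G A object] + [C]
  take C:  [object] + [C G A object] + [C]
  take G:  [object] + [G A object]
  take A:  [object] + [A object]
  take object:  [object] + [object]
MRO: D B E C G A object
super() in C.render on a D instance goes to the class after C in D's MRO: G.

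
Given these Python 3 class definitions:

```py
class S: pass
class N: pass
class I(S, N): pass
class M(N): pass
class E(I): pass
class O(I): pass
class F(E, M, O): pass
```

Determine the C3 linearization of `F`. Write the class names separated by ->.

F -> E -> M -> O -> I -> S -> N -> object

L[F] = F + merge(L[E], L[M], L[O], [E M O])
  take E:  [E I S N object] + [M N object] + [O I S N object] + [E M O]
  take M:  [I S N object] + [M N object] + [O I S N object] + [M O]
  take O:  [I S N object] + [N object] + [O I S N object] + [O]
  take I:  [I S N object] + [N object] + [I S N object]
  take S:  [S N object] + [N object] + [S N object]
  take N:  [N object] + [N object] + [N object]
  take object:  [object] + [object] + [object]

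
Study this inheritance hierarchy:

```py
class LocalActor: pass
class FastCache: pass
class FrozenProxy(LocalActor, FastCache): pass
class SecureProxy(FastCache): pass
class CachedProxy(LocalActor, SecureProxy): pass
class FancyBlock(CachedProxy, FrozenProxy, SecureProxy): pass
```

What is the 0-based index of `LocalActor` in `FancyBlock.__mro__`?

L[FancyBlock] = FancyBlock + merge(L[CachedProxy], L[FrozenProxy], L[SecureProxy], [CachedProxy FrozenProxy SecureProxy])
  take CachedProxy:  [CachedProxy LocalActor SecureProxy FastCache object] + [FrozenProxy LocalActor FastCache object] + [SecureProxy FastCache object] + [CachedProxy FrozenProxy SecureProxy]
  take FrozenProxy:  [LocalActor SecureProxy FastCache object] + [FrozenProxy LocalActor FastCache object] + [SecureProxy FastCache object] + [FrozenProxy SecureProxy]
  take LocalActor:  [LocalActor SecureProxy FastCache object] + [LocalActor FastCache object] + [SecureProxy FastCache object] + [SecureProxy]
  take SecureProxy:  [SecureProxy FastCache object] + [FastCache object] + [SecureProxy FastCache object] + [SecureProxy]
  take FastCache:  [FastCache object] + [FastCache object] + [FastCache object]
  take object:  [object] + [object] + [object]
MRO: FancyBlock CachedProxy FrozenProxy LocalActor SecureProxy FastCache object
LocalActor sits at index 3.

3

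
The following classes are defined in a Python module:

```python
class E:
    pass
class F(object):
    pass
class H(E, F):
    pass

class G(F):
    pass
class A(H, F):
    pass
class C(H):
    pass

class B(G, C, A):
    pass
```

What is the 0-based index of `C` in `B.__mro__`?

2

L[B] = B + merge(L[G], L[C], L[A], [G C A])
  take G:  [G F object] + [C H E F object] + [A H E F object] + [G C A]
  take C:  [F object] + [C H E F object] + [A H E F object] + [C A]
  take A:  [F object] + [H E F object] + [A H E F object] + [A]
  take H:  [F object] + [H E F object] + [H E F object]
  take E:  [F object] + [E F object] + [E F object]
  take F:  [F object] + [F object] + [F object]
  take object:  [object] + [object] + [object]
MRO: B G C A H E F object
C sits at index 2.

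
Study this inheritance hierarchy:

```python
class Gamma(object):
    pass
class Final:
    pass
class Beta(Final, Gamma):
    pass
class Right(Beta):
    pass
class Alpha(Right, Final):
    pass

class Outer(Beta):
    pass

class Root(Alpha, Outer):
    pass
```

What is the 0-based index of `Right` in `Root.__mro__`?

2

L[Root] = Root + merge(L[Alpha], L[Outer], [Alpha Outer])
  take Alpha:  [Alpha Right Beta Final Gamma object] + [Outer Beta Final Gamma object] + [Alpha Outer]
  take Right:  [Right Beta Final Gamma object] + [Outer Beta Final Gamma object] + [Outer]
  take Outer:  [Beta Final Gamma object] + [Outer Beta Final Gamma object] + [Outer]
  take Beta:  [Beta Final Gamma object] + [Beta Final Gamma object]
  take Final:  [Final Gamma object] + [Final Gamma object]
  take Gamma:  [Gamma object] + [Gamma object]
  take object:  [object] + [object]
MRO: Root Alpha Right Outer Beta Final Gamma object
Right sits at index 2.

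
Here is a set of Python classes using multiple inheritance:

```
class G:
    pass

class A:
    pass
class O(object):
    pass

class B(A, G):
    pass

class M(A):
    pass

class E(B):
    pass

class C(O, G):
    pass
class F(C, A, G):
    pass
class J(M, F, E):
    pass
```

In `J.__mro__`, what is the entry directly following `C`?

O

L[J] = J + merge(L[M], L[F], L[E], [M F E])
  take M:  [M A object] + [F C O A G object] + [E B A G object] + [M F E]
  take F:  [A object] + [F C O A G object] + [E B A G object] + [F E]
  take C:  [A object] + [C O A G object] + [E B A G object] + [E]
  take O:  [A object] + [O A G object] + [E B A G object] + [E]
  take E:  [A object] + [A G object] + [E B A G object] + [E]
  take B:  [A object] + [A G object] + [B A G object]
  take A:  [A object] + [A G object] + [A G object]
  take G:  [object] + [G object] + [G object]
  take object:  [object] + [object] + [object]
MRO: J M F C O E B A G object
C is at position 3; next is O.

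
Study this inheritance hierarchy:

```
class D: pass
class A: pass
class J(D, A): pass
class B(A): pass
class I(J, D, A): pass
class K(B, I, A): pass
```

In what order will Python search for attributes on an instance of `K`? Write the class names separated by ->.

K -> B -> I -> J -> D -> A -> object

L[K] = K + merge(L[B], L[I], L[A], [B I A])
  take B:  [B A object] + [I J D A object] + [A object] + [B I A]
  take I:  [A object] + [I J D A object] + [A object] + [I A]
  take J:  [A object] + [J D A object] + [A object] + [A]
  take D:  [A object] + [D A object] + [A object] + [A]
  take A:  [A object] + [A object] + [A object] + [A]
  take object:  [object] + [object] + [object]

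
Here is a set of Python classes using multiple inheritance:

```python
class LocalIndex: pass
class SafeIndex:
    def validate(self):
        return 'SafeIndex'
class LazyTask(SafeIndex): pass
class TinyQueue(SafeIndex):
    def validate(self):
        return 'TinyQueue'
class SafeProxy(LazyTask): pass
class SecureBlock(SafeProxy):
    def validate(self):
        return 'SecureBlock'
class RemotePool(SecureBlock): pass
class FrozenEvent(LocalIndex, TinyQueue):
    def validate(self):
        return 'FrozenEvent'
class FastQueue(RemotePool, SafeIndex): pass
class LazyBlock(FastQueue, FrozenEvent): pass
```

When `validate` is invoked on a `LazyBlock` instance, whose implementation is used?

L[LazyBlock] = LazyBlock + merge(L[FastQueue], L[FrozenEvent], [FastQueue FrozenEvent])
  take FastQueue:  [FastQueue RemotePool SecureBlock SafeProxy LazyTask SafeIndex object] + [FrozenEvent LocalIndex TinyQueue SafeIndex object] + [FastQueue FrozenEvent]
  take RemotePool:  [RemotePool SecureBlock SafeProxy LazyTask SafeIndex object] + [FrozenEvent LocalIndex TinyQueue SafeIndex object] + [FrozenEvent]
  take SecureBlock:  [SecureBlock SafeProxy LazyTask SafeIndex object] + [FrozenEvent LocalIndex TinyQueue SafeIndex object] + [FrozenEvent]
  take SafeProxy:  [SafeProxy LazyTask SafeIndex object] + [FrozenEvent LocalIndex TinyQueue SafeIndex object] + [FrozenEvent]
  take LazyTask:  [LazyTask SafeIndex object] + [FrozenEvent LocalIndex TinyQueue SafeIndex object] + [FrozenEvent]
  take FrozenEvent:  [SafeIndex object] + [FrozenEvent LocalIndex TinyQueue SafeIndex object] + [FrozenEvent]
  take LocalIndex:  [SafeIndex object] + [LocalIndex TinyQueue SafeIndex object]
  take TinyQueue:  [SafeIndex object] + [TinyQueue SafeIndex object]
  take SafeIndex:  [SafeIndex object] + [SafeIndex object]
  take object:  [object] + [object]
MRO: LazyBlock FastQueue RemotePool SecureBlock SafeProxy LazyTask FrozenEvent LocalIndex TinyQueue SafeIndex object
validate is defined in: FrozenEvent, SafeIndex, SecureBlock, TinyQueue. First along the MRO is SecureBlock.

SecureBlock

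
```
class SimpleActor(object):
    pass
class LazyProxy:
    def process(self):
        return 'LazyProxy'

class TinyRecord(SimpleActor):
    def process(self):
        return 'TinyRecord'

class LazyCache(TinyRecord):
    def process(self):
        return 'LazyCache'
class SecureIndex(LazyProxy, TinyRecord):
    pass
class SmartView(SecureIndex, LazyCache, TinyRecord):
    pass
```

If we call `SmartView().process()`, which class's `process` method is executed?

L[SmartView] = SmartView + merge(L[SecureIndex], L[LazyCache], L[TinyRecord], [SecureIndex LazyCache TinyRecord])
  take SecureIndex:  [SecureIndex LazyProxy TinyRecord SimpleActor object] + [LazyCache TinyRecord SimpleActor object] + [TinyRecord SimpleActor object] + [SecureIndex LazyCache TinyRecord]
  take LazyProxy:  [LazyProxy TinyRecord SimpleActor object] + [LazyCache TinyRecord SimpleActor object] + [TinyRecord SimpleActor object] + [LazyCache TinyRecord]
  take LazyCache:  [TinyRecord SimpleActor object] + [LazyCache TinyRecord SimpleActor object] + [TinyRecord SimpleActor object] + [LazyCache TinyRecord]
  take TinyRecord:  [TinyRecord SimpleActor object] + [TinyRecord SimpleActor object] + [TinyRecord SimpleActor object] + [TinyRecord]
  take SimpleActor:  [SimpleActor object] + [SimpleActor object] + [SimpleActor object]
  take object:  [object] + [object] + [object]
MRO: SmartView SecureIndex LazyProxy LazyCache TinyRecord SimpleActor object
process is defined in: LazyCache, LazyProxy, TinyRecord. First along the MRO is LazyProxy.

LazyProxy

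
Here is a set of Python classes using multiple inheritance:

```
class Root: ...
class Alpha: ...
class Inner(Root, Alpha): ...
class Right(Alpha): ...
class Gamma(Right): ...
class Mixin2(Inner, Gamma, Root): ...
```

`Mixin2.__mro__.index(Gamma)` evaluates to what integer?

L[Mixin2] = Mixin2 + merge(L[Inner], L[Gamma], L[Root], [Inner Gamma Root])
  take Inner:  [Inner Root Alpha object] + [Gamma Right Alpha object] + [Root object] + [Inner Gamma Root]
  take Gamma:  [Root Alpha object] + [Gamma Right Alpha object] + [Root object] + [Gamma Root]
  take Root:  [Root Alpha object] + [Right Alpha object] + [Root object] + [Root]
  take Right:  [Alpha object] + [Right Alpha object] + [object]
  take Alpha:  [Alpha object] + [Alpha object] + [object]
  take object:  [object] + [object] + [object]
MRO: Mixin2 Inner Gamma Root Right Alpha object
Gamma sits at index 2.

2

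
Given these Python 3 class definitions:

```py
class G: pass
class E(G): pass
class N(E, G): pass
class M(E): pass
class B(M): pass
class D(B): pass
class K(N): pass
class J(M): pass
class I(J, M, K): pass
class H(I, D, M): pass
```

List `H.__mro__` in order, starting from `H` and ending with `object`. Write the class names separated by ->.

H -> I -> J -> D -> B -> M -> K -> N -> E -> G -> object

L[H] = H + merge(L[I], L[D], L[M], [I D M])
  take I:  [I J M K N E G object] + [D B M E G object] + [M E G object] + [I D M]
  take J:  [J M K N E G object] + [D B M E G object] + [M E G object] + [D M]
  take D:  [M K N E G object] + [D B M E G object] + [M E G object] + [D M]
  take B:  [M K N E G object] + [B M E G object] + [M E G object] + [M]
  take M:  [M K N E G object] + [M E G object] + [M E G object] + [M]
  take K:  [K N E G object] + [E G object] + [E G object]
  take N:  [N E G object] + [E G object] + [E G object]
  take E:  [E G object] + [E G object] + [E G object]
  take G:  [G object] + [G object] + [G object]
  take object:  [object] + [object] + [object]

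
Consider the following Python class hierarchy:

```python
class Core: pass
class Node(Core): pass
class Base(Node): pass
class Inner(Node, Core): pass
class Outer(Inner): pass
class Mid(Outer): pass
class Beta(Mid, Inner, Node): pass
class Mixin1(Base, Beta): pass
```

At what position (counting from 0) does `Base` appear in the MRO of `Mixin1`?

1

L[Mixin1] = Mixin1 + merge(L[Base], L[Beta], [Base Beta])
  take Base:  [Base Node Core object] + [Beta Mid Outer Inner Node Core object] + [Base Beta]
  take Beta:  [Node Core object] + [Beta Mid Outer Inner Node Core object] + [Beta]
  take Mid:  [Node Core object] + [Mid Outer Inner Node Core object]
  take Outer:  [Node Core object] + [Outer Inner Node Core object]
  take Inner:  [Node Core object] + [Inner Node Core object]
  take Node:  [Node Core object] + [Node Core object]
  take Core:  [Core object] + [Core object]
  take object:  [object] + [object]
MRO: Mixin1 Base Beta Mid Outer Inner Node Core object
Base sits at index 1.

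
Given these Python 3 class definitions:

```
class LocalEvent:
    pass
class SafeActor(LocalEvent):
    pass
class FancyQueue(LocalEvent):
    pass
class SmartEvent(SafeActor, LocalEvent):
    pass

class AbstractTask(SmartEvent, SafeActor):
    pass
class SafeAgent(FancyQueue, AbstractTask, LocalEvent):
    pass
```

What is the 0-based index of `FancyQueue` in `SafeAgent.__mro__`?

L[SafeAgent] = SafeAgent + merge(L[FancyQueue], L[AbstractTask], L[LocalEvent], [FancyQueue AbstractTask LocalEvent])
  take FancyQueue:  [FancyQueue LocalEvent object] + [AbstractTask SmartEvent SafeActor LocalEvent object] + [LocalEvent object] + [FancyQueue AbstractTask LocalEvent]
  take AbstractTask:  [LocalEvent object] + [AbstractTask SmartEvent SafeActor LocalEvent object] + [LocalEvent object] + [AbstractTask LocalEvent]
  take SmartEvent:  [LocalEvent object] + [SmartEvent SafeActor LocalEvent object] + [LocalEvent object] + [LocalEvent]
  take SafeActor:  [LocalEvent object] + [SafeActor LocalEvent object] + [LocalEvent object] + [LocalEvent]
  take LocalEvent:  [LocalEvent object] + [LocalEvent object] + [LocalEvent object] + [LocalEvent]
  take object:  [object] + [object] + [object]
MRO: SafeAgent FancyQueue AbstractTask SmartEvent SafeActor LocalEvent object
FancyQueue sits at index 1.

1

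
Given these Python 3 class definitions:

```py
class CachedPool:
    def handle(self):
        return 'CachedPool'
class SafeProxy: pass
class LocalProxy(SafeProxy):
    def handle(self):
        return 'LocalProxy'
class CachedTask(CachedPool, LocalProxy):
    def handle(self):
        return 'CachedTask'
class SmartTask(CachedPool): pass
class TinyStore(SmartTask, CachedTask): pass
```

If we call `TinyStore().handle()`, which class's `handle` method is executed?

CachedTask

L[TinyStore] = TinyStore + merge(L[SmartTask], L[CachedTask], [SmartTask CachedTask])
  take SmartTask:  [SmartTask CachedPool object] + [CachedTask CachedPool LocalProxy SafeProxy object] + [SmartTask CachedTask]
  take CachedTask:  [CachedPool object] + [CachedTask CachedPool LocalProxy SafeProxy object] + [CachedTask]
  take CachedPool:  [CachedPool object] + [CachedPool LocalProxy SafeProxy object]
  take LocalProxy:  [object] + [LocalProxy SafeProxy object]
  take SafeProxy:  [object] + [SafeProxy object]
  take object:  [object] + [object]
MRO: TinyStore SmartTask CachedTask CachedPool LocalProxy SafeProxy object
handle is defined in: CachedPool, CachedTask, LocalProxy. First along the MRO is CachedTask.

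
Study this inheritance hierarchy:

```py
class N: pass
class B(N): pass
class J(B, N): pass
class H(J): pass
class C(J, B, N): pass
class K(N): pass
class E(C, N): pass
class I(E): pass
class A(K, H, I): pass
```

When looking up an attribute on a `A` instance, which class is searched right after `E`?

C

L[A] = A + merge(L[K], L[H], L[I], [K H I])
  take K:  [K N object] + [H J B N object] + [I E C J B N object] + [K H I]
  take H:  [N object] + [H J B N object] + [I E C J B N object] + [H I]
  take I:  [N object] + [J B N object] + [I E C J B N object] + [I]
  take E:  [N object] + [J B N object] + [E C J B N object]
  take C:  [N object] + [J B N object] + [C J B N object]
  take J:  [N object] + [J B N object] + [J B N object]
  take B:  [N object] + [B N object] + [B N object]
  take N:  [N object] + [N object] + [N object]
  take object:  [object] + [object] + [object]
MRO: A K H I E C J B N object
E is at position 4; next is C.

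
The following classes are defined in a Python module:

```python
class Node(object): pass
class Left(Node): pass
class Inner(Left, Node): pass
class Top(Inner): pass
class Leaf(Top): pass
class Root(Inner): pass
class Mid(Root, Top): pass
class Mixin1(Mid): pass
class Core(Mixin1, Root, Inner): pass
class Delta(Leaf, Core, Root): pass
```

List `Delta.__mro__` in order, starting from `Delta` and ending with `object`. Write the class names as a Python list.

[Delta, Leaf, Core, Mixin1, Mid, Root, Top, Inner, Left, Node, object]

L[Delta] = Delta + merge(L[Leaf], L[Core], L[Root], [Leaf Core Root])
  take Leaf:  [Leaf Top Inner Left Node object] + [Core Mixin1 Mid Root Top Inner Left Node object] + [Root Inner Left Node object] + [Leaf Core Root]
  take Core:  [Top Inner Left Node object] + [Core Mixin1 Mid Root Top Inner Left Node object] + [Root Inner Left Node object] + [Core Root]
  take Mixin1:  [Top Inner Left Node object] + [Mixin1 Mid Root Top Inner Left Node object] + [Root Inner Left Node object] + [Root]
  take Mid:  [Top Inner Left Node object] + [Mid Root Top Inner Left Node object] + [Root Inner Left Node object] + [Root]
  take Root:  [Top Inner Left Node object] + [Root Top Inner Left Node object] + [Root Inner Left Node object] + [Root]
  take Top:  [Top Inner Left Node object] + [Top Inner Left Node object] + [Inner Left Node object]
  take Inner:  [Inner Left Node object] + [Inner Left Node object] + [Inner Left Node object]
  take Left:  [Left Node object] + [Left Node object] + [Left Node object]
  take Node:  [Node object] + [Node object] + [Node object]
  take object:  [object] + [object] + [object]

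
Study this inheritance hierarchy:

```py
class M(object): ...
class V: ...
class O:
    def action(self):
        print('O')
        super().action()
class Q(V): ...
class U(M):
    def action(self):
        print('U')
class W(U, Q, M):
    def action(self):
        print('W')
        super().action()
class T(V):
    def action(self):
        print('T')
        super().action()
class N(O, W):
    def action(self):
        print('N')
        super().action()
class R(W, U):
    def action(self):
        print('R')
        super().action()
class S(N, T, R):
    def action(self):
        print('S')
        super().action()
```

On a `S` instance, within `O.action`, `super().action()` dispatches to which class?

T

L[S] = S + merge(L[N], L[T], L[R], [N T R])
  take N:  [N O W U Q M V object] + [T V object] + [R W U Q M V object] + [N T R]
  take O:  [O W U Q M V object] + [T V object] + [R W U Q M V object] + [T R]
  take T:  [W U Q M V object] + [T V object] + [R W U Q M V object] + [T R]
  take R:  [W U Q M V object] + [V object] + [R W U Q M V object] + [R]
  take W:  [W U Q M V object] + [V object] + [W U Q M V object]
  take U:  [U Q M V object] + [V object] + [U Q M V object]
  take Q:  [Q M V object] + [V object] + [Q M V object]
  take M:  [M V object] + [V object] + [M V object]
  take V:  [V object] + [V object] + [V object]
  take object:  [object] + [object] + [object]
MRO: S N O T R W U Q M V object
super() in O.action on a S instance goes to the class after O in S's MRO: T.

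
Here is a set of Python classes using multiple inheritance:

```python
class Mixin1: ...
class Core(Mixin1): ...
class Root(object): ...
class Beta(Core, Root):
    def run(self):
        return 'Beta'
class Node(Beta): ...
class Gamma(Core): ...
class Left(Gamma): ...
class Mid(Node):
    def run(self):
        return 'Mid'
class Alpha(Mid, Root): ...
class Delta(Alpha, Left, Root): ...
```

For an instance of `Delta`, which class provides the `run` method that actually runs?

L[Delta] = Delta + merge(L[Alpha], L[Left], L[Root], [Alpha Left Root])
  take Alpha:  [Alpha Mid Node Beta Core Mixin1 Root object] + [Left Gamma Core Mixin1 object] + [Root object] + [Alpha Left Root]
  take Mid:  [Mid Node Beta Core Mixin1 Root object] + [Left Gamma Core Mixin1 object] + [Root object] + [Left Root]
  take Node:  [Node Beta Core Mixin1 Root object] + [Left Gamma Core Mixin1 object] + [Root object] + [Left Root]
  take Beta:  [Beta Core Mixin1 Root object] + [Left Gamma Core Mixin1 object] + [Root object] + [Left Root]
  take Left:  [Core Mixin1 Root object] + [Left Gamma Core Mixin1 object] + [Root object] + [Left Root]
  take Gamma:  [Core Mixin1 Root object] + [Gamma Core Mixin1 object] + [Root object] + [Root]
  take Core:  [Core Mixin1 Root object] + [Core Mixin1 object] + [Root object] + [Root]
  take Mixin1:  [Mixin1 Root object] + [Mixin1 object] + [Root object] + [Root]
  take Root:  [Root object] + [object] + [Root object] + [Root]
  take object:  [object] + [object] + [object]
MRO: Delta Alpha Mid Node Beta Left Gamma Core Mixin1 Root object
run is defined in: Beta, Mid. First along the MRO is Mid.

Mid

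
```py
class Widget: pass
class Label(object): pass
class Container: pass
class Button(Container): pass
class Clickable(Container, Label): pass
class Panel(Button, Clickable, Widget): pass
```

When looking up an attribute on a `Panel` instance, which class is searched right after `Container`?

Label

L[Panel] = Panel + merge(L[Button], L[Clickable], L[Widget], [Button Clickable Widget])
  take Button:  [Button Container object] + [Clickable Container Label object] + [Widget object] + [Button Clickable Widget]
  take Clickable:  [Container object] + [Clickable Container Label object] + [Widget object] + [Clickable Widget]
  take Container:  [Container object] + [Container Label object] + [Widget object] + [Widget]
  take Label:  [object] + [Label object] + [Widget object] + [Widget]
  take Widget:  [object] + [object] + [Widget object] + [Widget]
  take object:  [object] + [object] + [object]
MRO: Panel Button Clickable Container Label Widget object
Container is at position 3; next is Label.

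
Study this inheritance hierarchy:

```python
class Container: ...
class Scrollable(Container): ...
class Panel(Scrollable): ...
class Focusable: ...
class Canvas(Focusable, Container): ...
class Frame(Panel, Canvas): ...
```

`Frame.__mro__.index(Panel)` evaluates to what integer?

1

L[Frame] = Frame + merge(L[Panel], L[Canvas], [Panel Canvas])
  take Panel:  [Panel Scrollable Container object] + [Canvas Focusable Container object] + [Panel Canvas]
  take Scrollable:  [Scrollable Container object] + [Canvas Focusable Container object] + [Canvas]
  take Canvas:  [Container object] + [Canvas Focusable Container object] + [Canvas]
  take Focusable:  [Container object] + [Focusable Container object]
  take Container:  [Container object] + [Container object]
  take object:  [object] + [object]
MRO: Frame Panel Scrollable Canvas Focusable Container object
Panel sits at index 1.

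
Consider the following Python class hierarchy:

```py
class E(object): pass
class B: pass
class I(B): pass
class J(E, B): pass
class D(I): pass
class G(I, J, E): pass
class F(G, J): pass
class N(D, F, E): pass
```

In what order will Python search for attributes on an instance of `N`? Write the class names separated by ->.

N -> D -> F -> G -> I -> J -> E -> B -> object

L[N] = N + merge(L[D], L[F], L[E], [D F E])
  take D:  [D I B object] + [F G I J E B object] + [E object] + [D F E]
  take F:  [I B object] + [F G I J E B object] + [E object] + [F E]
  take G:  [I B object] + [G I J E B object] + [E object] + [E]
  take I:  [I B object] + [I J E B object] + [E object] + [E]
  take J:  [B object] + [J E B object] + [E object] + [E]
  take E:  [B object] + [E B object] + [E object] + [E]
  take B:  [B object] + [B object] + [object]
  take object:  [object] + [object] + [object]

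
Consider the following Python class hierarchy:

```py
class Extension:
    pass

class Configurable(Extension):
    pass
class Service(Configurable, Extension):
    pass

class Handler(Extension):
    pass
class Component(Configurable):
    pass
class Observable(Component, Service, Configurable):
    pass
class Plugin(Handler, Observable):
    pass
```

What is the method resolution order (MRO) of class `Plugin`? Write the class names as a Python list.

L[Plugin] = Plugin + merge(L[Handler], L[Observable], [Handler Observable])
  take Handler:  [Handler Extension object] + [Observable Component Service Configurable Extension object] + [Handler Observable]
  take Observable:  [Extension object] + [Observable Component Service Configurable Extension object] + [Observable]
  take Component:  [Extension object] + [Component Service Configurable Extension object]
  take Service:  [Extension object] + [Service Configurable Extension object]
  take Configurable:  [Extension object] + [Configurable Extension object]
  take Extension:  [Extension object] + [Extension object]
  take object:  [object] + [object]

[Plugin, Handler, Observable, Component, Service, Configurable, Extension, object]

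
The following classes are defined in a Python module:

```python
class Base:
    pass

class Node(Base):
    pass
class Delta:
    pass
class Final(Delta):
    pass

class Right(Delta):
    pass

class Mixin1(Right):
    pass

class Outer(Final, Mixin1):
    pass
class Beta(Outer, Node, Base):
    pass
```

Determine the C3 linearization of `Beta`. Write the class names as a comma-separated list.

Beta, Outer, Final, Mixin1, Right, Delta, Node, Base, object

L[Beta] = Beta + merge(L[Outer], L[Node], L[Base], [Outer Node Base])
  take Outer:  [Outer Final Mixin1 Right Delta object] + [Node Base object] + [Base object] + [Outer Node Base]
  take Final:  [Final Mixin1 Right Delta object] + [Node Base object] + [Base object] + [Node Base]
  take Mixin1:  [Mixin1 Right Delta object] + [Node Base object] + [Base object] + [Node Base]
  take Right:  [Right Delta object] + [Node Base object] + [Base object] + [Node Base]
  take Delta:  [Delta object] + [Node Base object] + [Base object] + [Node Base]
  take Node:  [object] + [Node Base object] + [Base object] + [Node Base]
  take Base:  [object] + [Base object] + [Base object] + [Base]
  take object:  [object] + [object] + [object]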